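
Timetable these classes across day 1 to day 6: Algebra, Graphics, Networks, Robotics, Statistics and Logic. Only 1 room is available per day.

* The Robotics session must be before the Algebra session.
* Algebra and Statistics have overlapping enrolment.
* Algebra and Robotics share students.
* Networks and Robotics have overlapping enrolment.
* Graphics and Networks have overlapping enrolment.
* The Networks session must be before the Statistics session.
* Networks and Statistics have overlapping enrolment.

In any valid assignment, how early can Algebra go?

day 2

Precedence pushes Algebra to at least day 2.
Algebra at day 2 is achievable: Logic=day 6, Graphics=day 5, Networks=day 3, Statistics=day 4, Robotics=day 1, Algebra=day 2.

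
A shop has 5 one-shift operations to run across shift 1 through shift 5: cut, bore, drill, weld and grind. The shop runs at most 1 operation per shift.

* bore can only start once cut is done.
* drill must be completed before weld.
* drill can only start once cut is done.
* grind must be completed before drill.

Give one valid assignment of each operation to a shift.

grind -> shift 2, drill -> shift 3, weld -> shift 5, cut -> shift 1, bore -> shift 4

Checking: drill(shift 3) before weld(shift 5); grind(shift 2) before drill(shift 3); cut(shift 1) before bore(shift 4); cut(shift 1) before drill(shift 3); max 1 per shift (cap 1).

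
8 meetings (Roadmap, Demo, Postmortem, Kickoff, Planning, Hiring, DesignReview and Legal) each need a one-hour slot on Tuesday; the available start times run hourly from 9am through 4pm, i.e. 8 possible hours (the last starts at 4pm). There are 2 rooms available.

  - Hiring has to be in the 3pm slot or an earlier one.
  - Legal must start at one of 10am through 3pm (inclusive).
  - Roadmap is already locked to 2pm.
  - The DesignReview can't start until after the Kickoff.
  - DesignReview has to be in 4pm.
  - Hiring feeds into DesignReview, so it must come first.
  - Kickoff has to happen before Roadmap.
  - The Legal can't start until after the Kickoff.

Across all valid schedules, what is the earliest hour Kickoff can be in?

Downstream work caps Kickoff at 1pm.
Kickoff at 9am is achievable: Legal=10am; DesignReview=4pm; Roadmap=2pm; Demo=10am; Postmortem=11am; Kickoff=9am; Planning=11am; Hiring=9am.

9am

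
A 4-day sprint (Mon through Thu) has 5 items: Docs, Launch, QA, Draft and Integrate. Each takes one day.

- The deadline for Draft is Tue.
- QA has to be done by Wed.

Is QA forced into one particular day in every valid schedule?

QA can be Mon (e.g. Docs in Mon; QA in Mon; Launch in Mon; Integrate in Mon; Draft in Mon) or Tue (e.g. Integrate in Mon, Docs in Mon, Draft in Mon, Launch in Mon, QA in Tue).

No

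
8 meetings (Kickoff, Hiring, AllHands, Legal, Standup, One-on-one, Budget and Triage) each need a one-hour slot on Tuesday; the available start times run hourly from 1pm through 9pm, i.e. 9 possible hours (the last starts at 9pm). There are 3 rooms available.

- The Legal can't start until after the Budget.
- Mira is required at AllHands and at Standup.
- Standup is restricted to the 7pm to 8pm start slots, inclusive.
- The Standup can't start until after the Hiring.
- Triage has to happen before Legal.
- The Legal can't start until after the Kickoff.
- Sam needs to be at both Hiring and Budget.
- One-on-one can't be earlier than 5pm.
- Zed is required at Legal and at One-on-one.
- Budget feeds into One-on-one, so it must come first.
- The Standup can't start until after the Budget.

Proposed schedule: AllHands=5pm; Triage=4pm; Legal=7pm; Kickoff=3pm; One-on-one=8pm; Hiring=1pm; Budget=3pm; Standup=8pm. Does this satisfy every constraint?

There are 3 rooms available — holds.
Sam needs to be at both Hiring and Budget — holds.
Zed is required at Legal and at One-on-one — holds.
Standup is restricted to the 7pm to 8pm start slots, inclusive — holds.
The Legal can't start until after the Kickoff — holds.
Triage has to happen before Legal — holds.
The Legal can't start until after the Budget — holds.
Mira is required at AllHands and at Standup — holds.
One-on-one can't be earlier than 5pm — holds.
The Standup can't start until after the Budget — holds.
Budget feeds into One-on-one, so it must come first — holds.
The Standup can't start until after the Hiring — holds.

Yes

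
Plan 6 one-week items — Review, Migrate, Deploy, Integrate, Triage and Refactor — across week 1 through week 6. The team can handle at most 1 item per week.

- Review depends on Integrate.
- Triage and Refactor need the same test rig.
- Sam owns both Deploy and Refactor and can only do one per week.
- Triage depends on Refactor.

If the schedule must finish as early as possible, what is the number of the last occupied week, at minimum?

The precedence chain requires at least 2 distinct weeks.
With at most 1 per week and 6 work items, at least 6 weeks are needed.
6 works (last occupied week: week 6): for example Migrate=week 5; Triage=week 4; Refactor=week 3; Review=week 2; Integrate=week 1; Deploy=week 6.

week 6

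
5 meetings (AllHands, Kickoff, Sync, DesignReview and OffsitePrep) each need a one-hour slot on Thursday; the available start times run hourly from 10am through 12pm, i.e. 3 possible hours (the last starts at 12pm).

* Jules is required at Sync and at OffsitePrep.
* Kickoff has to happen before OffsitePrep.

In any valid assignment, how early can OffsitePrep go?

11am

Precedence pushes OffsitePrep to at least 11am.
OffsitePrep at 11am is achievable: Kickoff=10am; Sync=10am; AllHands=10am; DesignReview=10am; OffsitePrep=11am.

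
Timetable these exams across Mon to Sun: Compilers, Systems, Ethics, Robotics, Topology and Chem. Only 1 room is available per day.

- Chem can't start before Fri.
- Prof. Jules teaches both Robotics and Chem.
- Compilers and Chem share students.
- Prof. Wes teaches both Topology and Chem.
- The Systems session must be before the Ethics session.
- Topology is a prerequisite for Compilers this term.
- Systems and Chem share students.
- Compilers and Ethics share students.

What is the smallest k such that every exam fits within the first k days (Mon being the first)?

The precedence chain requires at least 2 distinct days.
With at most 1 per day and 6 exams, at least 6 days are needed.
Chem can't be placed before Fri — that is day 5 counting from Mon — so the schedule must run through at least 5 days.
6 works (last occupied day: Sat): for example Compilers=Tue, Topology=Mon, Systems=Wed, Chem=Fri, Ethics=Thu, Robotics=Sat.

6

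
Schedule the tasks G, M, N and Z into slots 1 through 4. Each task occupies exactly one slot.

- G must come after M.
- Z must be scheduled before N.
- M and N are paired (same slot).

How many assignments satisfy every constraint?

Enumerating: M in 2, G in 3, N in 2, Z in 1 | N in 2, Z in 1, M in 2, G in 4 | Z -> 1; M -> 3; N -> 3; G -> 4 | Z=2, G=4, N=3, M=3.

4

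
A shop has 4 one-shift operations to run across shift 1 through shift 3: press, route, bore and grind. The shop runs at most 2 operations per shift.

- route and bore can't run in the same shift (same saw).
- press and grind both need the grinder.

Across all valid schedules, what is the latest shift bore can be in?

bore at shift 3 is achievable: bore in shift 3; route in shift 1; press in shift 1; grind in shift 2.

shift 3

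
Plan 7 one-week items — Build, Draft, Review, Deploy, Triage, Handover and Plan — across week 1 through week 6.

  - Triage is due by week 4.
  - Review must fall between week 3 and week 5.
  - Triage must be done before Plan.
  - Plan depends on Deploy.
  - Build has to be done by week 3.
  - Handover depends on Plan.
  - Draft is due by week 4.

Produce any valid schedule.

Triage -> week 1, Handover -> week 3, Draft -> week 1, Build -> week 1, Review -> week 3, Deploy -> week 1, Plan -> week 2

Checking: Triage(week 1) before Plan(week 2); Plan(week 2) before Handover(week 3); Deploy(week 1) before Plan(week 2); Review=week 3 in [week 3,week 5]; Triage=week 1 in [week 1,week 4]; Draft=week 1 in [week 1,week 4]; Build=week 1 in [week 1,week 3].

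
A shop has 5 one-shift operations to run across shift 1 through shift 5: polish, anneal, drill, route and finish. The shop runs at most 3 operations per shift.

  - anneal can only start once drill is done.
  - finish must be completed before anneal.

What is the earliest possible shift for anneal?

shift 2

Precedence pushes anneal to at least shift 2.
anneal at shift 2 is achievable: anneal -> shift 2; drill -> shift 1; finish -> shift 1; polish -> shift 1; route -> shift 2.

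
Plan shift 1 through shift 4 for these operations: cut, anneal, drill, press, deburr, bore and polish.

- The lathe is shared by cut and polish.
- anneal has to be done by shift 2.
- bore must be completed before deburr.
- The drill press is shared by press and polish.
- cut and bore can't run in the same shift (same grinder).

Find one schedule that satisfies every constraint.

bore=shift 1; anneal=shift 1; polish=shift 3; press=shift 1; cut=shift 2; deburr=shift 2; drill=shift 1

Checking: bore(shift 1) before deburr(shift 2); cut(shift 2) != polish(shift 3); press(shift 1) != polish(shift 3); cut(shift 2) != bore(shift 1); anneal=shift 1 in [shift 1,shift 2].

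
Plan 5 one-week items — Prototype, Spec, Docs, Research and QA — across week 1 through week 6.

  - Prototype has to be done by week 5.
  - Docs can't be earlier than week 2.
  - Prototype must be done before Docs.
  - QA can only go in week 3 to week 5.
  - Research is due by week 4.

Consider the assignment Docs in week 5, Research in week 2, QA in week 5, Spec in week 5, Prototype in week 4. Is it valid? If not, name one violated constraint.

Prototype must be done before Docs — holds.
Prototype has to be done by week 5 — holds.
Docs can't be earlier than week 2 — holds.
QA can only go in week 3 to week 5 — holds.
Research is due by week 4 — holds.

Yes, all constraints hold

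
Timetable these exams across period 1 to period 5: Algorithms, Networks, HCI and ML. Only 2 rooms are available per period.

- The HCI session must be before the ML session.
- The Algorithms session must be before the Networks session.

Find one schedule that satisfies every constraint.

Algorithms=period 1; ML=period 2; Networks=period 2; HCI=period 1

Checking: Algorithms(period 1) before Networks(period 2); HCI(period 1) before ML(period 2); max 2 per period (cap 2).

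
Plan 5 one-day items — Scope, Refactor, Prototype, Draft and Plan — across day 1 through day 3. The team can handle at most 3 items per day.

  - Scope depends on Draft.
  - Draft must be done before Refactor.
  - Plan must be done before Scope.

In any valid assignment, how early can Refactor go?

Precedence pushes Refactor to at least day 2.
Refactor at day 2 is achievable: Refactor in day 2, Plan in day 1, Draft in day 1, Scope in day 2, Prototype in day 1.

day 2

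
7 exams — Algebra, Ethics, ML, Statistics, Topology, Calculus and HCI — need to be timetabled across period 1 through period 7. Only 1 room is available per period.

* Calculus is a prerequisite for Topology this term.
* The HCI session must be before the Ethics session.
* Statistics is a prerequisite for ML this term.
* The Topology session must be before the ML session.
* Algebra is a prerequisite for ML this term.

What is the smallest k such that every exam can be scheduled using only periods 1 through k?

7

The precedence chain requires at least 3 distinct periods.
With at most 1 per period and 7 exams, at least 7 periods are needed.
7 works (last occupied period: period 7): for example Calculus -> period 1, HCI -> period 6, ML -> period 5, Statistics -> period 4, Ethics -> period 7, Algebra -> period 3, Topology -> period 2.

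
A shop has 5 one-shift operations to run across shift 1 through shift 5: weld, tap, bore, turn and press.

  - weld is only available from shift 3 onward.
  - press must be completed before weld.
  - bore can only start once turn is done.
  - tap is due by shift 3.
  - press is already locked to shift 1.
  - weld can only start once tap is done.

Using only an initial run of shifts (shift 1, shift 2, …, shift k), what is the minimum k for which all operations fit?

3 shifts

The precedence chain requires at least 2 distinct shifts.
weld can't be placed before shift 3, so the schedule must run through at least shift 3.
3 works (last occupied shift: shift 3): for example bore in shift 2, turn in shift 1, weld in shift 3, press in shift 1, tap in shift 1.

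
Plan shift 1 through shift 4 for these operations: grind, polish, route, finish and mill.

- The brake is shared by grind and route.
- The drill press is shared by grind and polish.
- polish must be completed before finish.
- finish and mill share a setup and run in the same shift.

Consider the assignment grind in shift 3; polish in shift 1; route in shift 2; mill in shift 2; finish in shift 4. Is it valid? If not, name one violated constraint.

No. finish and mill share a setup and run in the same shift is not satisfied.

The drill press is shared by grind and polish — holds.
The brake is shared by grind and route — holds.
finish and mill share a setup and run in the same shift — violated.
polish must be completed before finish — holds.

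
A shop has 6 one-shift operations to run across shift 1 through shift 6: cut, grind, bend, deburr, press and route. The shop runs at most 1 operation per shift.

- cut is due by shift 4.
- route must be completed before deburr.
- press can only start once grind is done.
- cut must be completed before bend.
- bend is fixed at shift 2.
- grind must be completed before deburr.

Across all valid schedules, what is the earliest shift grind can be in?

shift 3

Downstream work caps grind at shift 5.
grind at shift 3 is achievable: bend -> shift 2, deburr -> shift 5, route -> shift 4, cut -> shift 1, press -> shift 6, grind -> shift 3.
Nothing earlier works — the capacity limit rule out every shift before shift 3.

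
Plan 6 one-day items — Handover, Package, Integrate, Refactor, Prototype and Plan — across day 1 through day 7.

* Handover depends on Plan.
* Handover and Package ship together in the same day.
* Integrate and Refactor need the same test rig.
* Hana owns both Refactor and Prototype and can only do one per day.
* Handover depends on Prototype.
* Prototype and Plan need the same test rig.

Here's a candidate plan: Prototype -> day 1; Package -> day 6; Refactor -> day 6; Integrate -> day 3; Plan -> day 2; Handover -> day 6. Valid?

Hana owns both Refactor and Prototype and can only do one per day — holds.
Handover depends on Prototype — holds.
Integrate and Refactor need the same test rig — holds.
Prototype and Plan need the same test rig — holds.
Handover depends on Plan — holds.
Handover and Package ship together in the same day — holds.

Yes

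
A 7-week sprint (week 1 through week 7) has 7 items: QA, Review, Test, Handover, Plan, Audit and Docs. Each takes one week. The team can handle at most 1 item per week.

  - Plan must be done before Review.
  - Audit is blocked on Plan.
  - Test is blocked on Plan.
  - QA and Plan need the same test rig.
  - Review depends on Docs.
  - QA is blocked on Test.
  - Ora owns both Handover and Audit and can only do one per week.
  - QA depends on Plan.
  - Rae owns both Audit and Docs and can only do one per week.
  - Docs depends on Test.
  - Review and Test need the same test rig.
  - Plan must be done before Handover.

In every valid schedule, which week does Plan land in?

Downstream work caps Plan at week 4.
So Plan is pinned to week 1.

week 1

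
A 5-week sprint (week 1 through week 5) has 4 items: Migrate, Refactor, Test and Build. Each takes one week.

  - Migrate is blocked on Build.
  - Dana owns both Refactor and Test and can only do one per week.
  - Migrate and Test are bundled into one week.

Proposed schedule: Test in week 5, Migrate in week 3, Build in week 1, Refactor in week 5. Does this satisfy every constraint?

Migrate and Test are bundled into one week — violated.
Migrate is blocked on Build — holds.
Dana owns both Refactor and Test and can only do one per week — violated.

No. Dana owns both Refactor and Test and can only do one per week is not satisfied.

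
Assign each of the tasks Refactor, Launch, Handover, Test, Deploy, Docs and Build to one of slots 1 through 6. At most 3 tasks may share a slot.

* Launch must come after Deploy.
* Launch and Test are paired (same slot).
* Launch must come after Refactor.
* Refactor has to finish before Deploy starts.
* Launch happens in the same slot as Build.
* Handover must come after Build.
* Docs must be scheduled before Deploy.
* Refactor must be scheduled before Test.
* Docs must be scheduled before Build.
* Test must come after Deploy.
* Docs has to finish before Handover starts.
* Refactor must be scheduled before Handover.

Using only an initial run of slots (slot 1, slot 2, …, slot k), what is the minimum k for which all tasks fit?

The precedence chain requires at least 4 distinct slots.
With at most 3 per slot and 7 tasks, at least 3 slots are needed.
4 works (last occupied slot: 4): for example Refactor -> 1; Handover -> 4; Test -> 3; Deploy -> 2; Build -> 3; Docs -> 1; Launch -> 3.

4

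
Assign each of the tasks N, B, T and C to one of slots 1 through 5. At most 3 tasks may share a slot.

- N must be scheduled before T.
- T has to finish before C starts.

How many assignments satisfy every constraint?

50

Splitting on N: it can be 1 (30), 2 (15), 3 (5). Listing each branch's schedules as (B, T, C):
N=1: (1,2,3) (1,2,4) (1,2,5) (1,3,4) (1,3,5) (1,4,5) (2,2,3) (2,2,4) (2,2,5) (2,3,4) (2,3,5) (2,4,5) (3,2,3) (3,2,4) (3,2,5) (3,3,4) (3,3,5) (3,4,5) (4,2,3) (4,2,4) (4,2,5) (4,3,4) (4,3,5) (4,4,5) (5,2,3) (5,2,4) (5,2,5) (5,3,4) (5,3,5) (5,4,5) — 30.
N=2: (1,3,4) (1,3,5) (1,4,5) (2,3,4) (2,3,5) (2,4,5) (3,3,4) (3,3,5) (3,4,5) (4,3,4) (4,3,5) (4,4,5) (5,3,4) (5,3,5) (5,4,5) — 15.
N=3: (1,4,5) (2,4,5) (3,4,5) (4,4,5) (5,4,5) — 5.
Summing: 30 + 15 + 5 = 50.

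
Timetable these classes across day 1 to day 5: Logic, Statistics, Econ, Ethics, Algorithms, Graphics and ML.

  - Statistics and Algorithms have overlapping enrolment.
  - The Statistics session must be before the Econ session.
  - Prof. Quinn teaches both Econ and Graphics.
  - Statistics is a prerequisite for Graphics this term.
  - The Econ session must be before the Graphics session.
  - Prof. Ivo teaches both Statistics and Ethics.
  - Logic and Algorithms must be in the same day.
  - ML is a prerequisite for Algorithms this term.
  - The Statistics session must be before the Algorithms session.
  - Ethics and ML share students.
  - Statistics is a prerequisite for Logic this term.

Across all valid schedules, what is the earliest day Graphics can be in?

Precedence pushes Graphics to at least day 3.
Graphics at day 3 is achievable: ML in day 1; Statistics in day 1; Algorithms in day 2; Graphics in day 3; Logic in day 2; Econ in day 2; Ethics in day 2.

day 3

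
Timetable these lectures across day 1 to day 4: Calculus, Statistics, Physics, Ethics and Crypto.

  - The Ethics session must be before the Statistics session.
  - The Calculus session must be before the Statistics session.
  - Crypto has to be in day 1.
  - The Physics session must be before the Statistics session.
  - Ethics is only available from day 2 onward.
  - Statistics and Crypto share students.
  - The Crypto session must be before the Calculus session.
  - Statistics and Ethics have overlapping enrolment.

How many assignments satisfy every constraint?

14

Splitting on Calculus: it can be day 2 (8), day 3 (6). Listing each branch's schedules as (Statistics, Physics, Ethics, Crypto) by day number:
Calculus=day 2: (3,1,2,1) (3,2,2,1) (4,1,2,1) (4,1,3,1) (4,2,2,1) (4,2,3,1) (4,3,2,1) (4,3,3,1) — 8.
Calculus=day 3: (4,1,2,1) (4,1,3,1) (4,2,2,1) (4,2,3,1) (4,3,2,1) (4,3,3,1) — 6.
Summing: 8 + 6 = 14.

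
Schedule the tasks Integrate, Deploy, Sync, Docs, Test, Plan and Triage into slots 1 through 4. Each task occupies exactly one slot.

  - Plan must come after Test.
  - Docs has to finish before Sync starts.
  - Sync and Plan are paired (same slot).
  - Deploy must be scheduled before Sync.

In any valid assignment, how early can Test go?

1

Downstream work caps Test at 3.
Test at 1 is achievable: Plan in 2, Test in 1, Sync in 2, Deploy in 1, Integrate in 1, Docs in 1, Triage in 1.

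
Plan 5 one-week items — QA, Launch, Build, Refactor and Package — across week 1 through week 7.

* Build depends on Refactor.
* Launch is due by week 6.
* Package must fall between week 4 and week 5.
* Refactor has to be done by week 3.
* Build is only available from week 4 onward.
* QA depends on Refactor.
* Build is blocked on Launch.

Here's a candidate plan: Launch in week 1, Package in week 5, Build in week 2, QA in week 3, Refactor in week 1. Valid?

Build depends on Refactor — holds.
Package must fall between week 4 and week 5 — holds.
Refactor has to be done by week 3 — holds.
QA depends on Refactor — holds.
Build is blocked on Launch — holds.
Launch is due by week 6 — holds.
Build is only available from week 4 onward — violated.

Invalid. Build is only available from week 4 onward.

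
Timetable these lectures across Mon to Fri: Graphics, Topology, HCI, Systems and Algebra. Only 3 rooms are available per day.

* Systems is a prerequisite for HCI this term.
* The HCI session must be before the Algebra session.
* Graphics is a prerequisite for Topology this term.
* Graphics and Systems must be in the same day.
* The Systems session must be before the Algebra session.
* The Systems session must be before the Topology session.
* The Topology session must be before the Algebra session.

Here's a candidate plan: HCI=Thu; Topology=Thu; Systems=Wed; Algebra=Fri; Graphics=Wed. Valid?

The HCI session must be before the Algebra session — holds.
The Topology session must be before the Algebra session — holds.
Systems is a prerequisite for HCI this term — holds.
Only 3 rooms are available per day — holds.
The Systems session must be before the Topology session — holds.
Graphics and Systems must be in the same day — holds.
Graphics is a prerequisite for Topology this term — holds.
The Systems session must be before the Algebra session — holds.

Valid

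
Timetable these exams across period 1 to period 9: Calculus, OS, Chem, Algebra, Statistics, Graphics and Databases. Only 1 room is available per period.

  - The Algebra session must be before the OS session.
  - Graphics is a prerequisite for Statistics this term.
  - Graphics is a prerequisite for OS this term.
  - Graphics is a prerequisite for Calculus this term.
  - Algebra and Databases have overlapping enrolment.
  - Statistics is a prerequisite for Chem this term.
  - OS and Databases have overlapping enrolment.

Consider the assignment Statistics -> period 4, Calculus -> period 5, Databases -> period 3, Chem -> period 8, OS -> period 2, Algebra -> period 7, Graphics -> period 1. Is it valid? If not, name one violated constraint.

Statistics is a prerequisite for Chem this term — holds.
Graphics is a prerequisite for OS this term — holds.
Graphics is a prerequisite for Calculus this term — holds.
Only 1 room is available per period — holds.
Graphics is a prerequisite for Statistics this term — holds.
Algebra and Databases have overlapping enrolment — holds.
The Algebra session must be before the OS session — violated.
OS and Databases have overlapping enrolment — holds.

Invalid. The Algebra session must be before the OS session.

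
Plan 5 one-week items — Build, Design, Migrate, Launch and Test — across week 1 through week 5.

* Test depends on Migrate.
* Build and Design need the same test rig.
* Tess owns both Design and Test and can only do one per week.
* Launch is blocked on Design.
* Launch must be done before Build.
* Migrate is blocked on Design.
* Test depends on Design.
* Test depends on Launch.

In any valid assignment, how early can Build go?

week 3

Precedence pushes Build to at least week 3.
Build at week 3 is achievable: Launch -> week 2, Build -> week 3, Migrate -> week 2, Test -> week 3, Design -> week 1.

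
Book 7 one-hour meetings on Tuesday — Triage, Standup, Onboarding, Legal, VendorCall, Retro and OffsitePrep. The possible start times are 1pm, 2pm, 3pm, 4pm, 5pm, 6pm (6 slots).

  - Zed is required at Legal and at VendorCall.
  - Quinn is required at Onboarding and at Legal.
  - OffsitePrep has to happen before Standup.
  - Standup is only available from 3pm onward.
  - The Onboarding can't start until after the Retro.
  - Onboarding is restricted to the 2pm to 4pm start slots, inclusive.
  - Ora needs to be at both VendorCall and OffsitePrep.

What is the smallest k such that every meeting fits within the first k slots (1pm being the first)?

The precedence chain requires at least 2 distinct slots.
Standup can't be placed before 3pm — that is slot 3 counting from 1pm — so the schedule must run through at least 3 slots.
3 works (last occupied slot: 3pm): for example Standup -> 3pm, Triage -> 1pm, VendorCall -> 2pm, Legal -> 1pm, Onboarding -> 2pm, OffsitePrep -> 1pm, Retro -> 1pm.

3 slots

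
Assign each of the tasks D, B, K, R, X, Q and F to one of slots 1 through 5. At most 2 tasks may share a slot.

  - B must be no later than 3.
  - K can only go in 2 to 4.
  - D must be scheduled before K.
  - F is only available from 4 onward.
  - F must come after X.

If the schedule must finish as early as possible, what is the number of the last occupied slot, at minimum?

4

The precedence chain requires at least 2 distinct slots.
With at most 2 per slot and 7 tasks, at least 4 slots are needed.
F can't be placed before 4, so the schedule must run through at least slot 4.
4 works (last occupied slot: 4): for example Q -> 3, B -> 1, X -> 2, K -> 2, R -> 3, D -> 1, F -> 4.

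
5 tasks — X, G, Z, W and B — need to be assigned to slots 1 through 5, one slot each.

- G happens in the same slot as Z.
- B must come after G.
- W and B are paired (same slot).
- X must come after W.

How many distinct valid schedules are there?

10

Splitting on X: it can be 3 (1), 4 (3), 5 (6). Listing each branch's schedules as (G, Z, W, B):
X=3: (1,1,2,2) — 1.
X=4: (1,1,2,2) (1,1,3,3) (2,2,3,3) — 3.
X=5: (1,1,2,2) (1,1,3,3) (1,1,4,4) (2,2,3,3) (2,2,4,4) (3,3,4,4) — 6.
Summing: 1 + 3 + 6 = 10.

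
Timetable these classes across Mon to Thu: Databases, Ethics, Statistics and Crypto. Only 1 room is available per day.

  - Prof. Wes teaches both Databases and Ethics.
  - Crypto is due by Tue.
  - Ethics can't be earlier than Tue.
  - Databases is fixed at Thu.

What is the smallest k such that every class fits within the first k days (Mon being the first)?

4

With at most 1 per day and 4 classes, at least 4 days are needed.
Databases can't be placed before Thu — that is day 4 counting from Mon — so the schedule must run through at least 4 days.
4 works (last occupied day: Thu): for example Ethics -> Tue, Crypto -> Mon, Statistics -> Wed, Databases -> Thu.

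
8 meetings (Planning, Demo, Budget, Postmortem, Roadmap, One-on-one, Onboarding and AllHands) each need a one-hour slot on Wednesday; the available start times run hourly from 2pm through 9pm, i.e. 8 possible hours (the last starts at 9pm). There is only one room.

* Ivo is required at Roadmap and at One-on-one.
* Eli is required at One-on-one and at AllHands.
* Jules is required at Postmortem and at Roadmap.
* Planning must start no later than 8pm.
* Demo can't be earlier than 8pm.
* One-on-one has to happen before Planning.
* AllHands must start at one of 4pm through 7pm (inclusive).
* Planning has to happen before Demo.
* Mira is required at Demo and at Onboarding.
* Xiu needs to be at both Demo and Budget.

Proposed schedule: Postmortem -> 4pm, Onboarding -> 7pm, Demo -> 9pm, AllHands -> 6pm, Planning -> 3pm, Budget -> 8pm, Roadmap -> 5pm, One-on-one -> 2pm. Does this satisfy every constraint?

Valid

Eli is required at One-on-one and at AllHands — holds.
Planning has to happen before Demo — holds.
One-on-one has to happen before Planning — holds.
Jules is required at Postmortem and at Roadmap — holds.
Planning must start no later than 8pm — holds.
Mira is required at Demo and at Onboarding — holds.
There is only one room — holds.
AllHands must start at one of 4pm through 7pm (inclusive) — holds.
Xiu needs to be at both Demo and Budget — holds.
Demo can't be earlier than 8pm — holds.
Ivo is required at Roadmap and at One-on-one — holds.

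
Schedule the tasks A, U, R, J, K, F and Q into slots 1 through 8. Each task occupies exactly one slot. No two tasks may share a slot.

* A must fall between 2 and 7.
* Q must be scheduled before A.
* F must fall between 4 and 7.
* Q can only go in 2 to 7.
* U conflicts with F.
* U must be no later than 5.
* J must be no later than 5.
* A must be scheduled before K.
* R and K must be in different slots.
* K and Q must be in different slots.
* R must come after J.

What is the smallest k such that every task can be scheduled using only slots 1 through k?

The precedence chain requires at least 3 distinct slots.
With at most 1 per slot and 7 tasks, at least 7 slots are needed.
F can't be placed before 4, so the schedule must run through at least slot 4.
7 works (last occupied slot: 7): for example R -> 6; K -> 7; U -> 2; Q -> 3; A -> 5; J -> 1; F -> 4.

7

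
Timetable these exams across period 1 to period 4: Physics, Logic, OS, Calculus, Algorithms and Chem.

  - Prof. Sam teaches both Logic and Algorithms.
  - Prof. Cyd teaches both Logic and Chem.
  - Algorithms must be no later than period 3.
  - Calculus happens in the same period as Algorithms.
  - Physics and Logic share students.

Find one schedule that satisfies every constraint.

Logic=period 2; OS=period 1; Physics=period 1; Calculus=period 1; Algorithms=period 1; Chem=period 1

Checking: Logic(period 2) != Chem(period 1); Logic(period 2) != Algorithms(period 1); Physics(period 1) != Logic(period 2); Calculus = Algorithms = period 1; Algorithms=period 1 in [period 1,period 3].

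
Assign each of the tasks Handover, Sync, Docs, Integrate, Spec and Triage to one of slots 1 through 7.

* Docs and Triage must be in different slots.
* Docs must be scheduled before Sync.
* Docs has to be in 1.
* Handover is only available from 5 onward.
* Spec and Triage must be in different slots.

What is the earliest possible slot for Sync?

Precedence pushes Sync to at least 2.
Sync at 2 is achievable: Sync in 2; Handover in 5; Docs in 1; Spec in 1; Integrate in 1; Triage in 2.

2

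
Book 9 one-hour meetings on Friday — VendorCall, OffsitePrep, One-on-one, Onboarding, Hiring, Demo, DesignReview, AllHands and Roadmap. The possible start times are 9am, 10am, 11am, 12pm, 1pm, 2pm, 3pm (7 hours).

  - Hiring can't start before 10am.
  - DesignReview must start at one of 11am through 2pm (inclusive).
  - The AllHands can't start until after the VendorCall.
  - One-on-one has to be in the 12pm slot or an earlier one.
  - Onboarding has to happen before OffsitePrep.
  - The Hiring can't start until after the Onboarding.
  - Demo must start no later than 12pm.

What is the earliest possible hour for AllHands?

Precedence pushes AllHands to at least 10am.
AllHands at 10am is achievable: VendorCall in 9am, OffsitePrep in 10am, One-on-one in 9am, Onboarding in 9am, AllHands in 10am, DesignReview in 11am, Roadmap in 9am, Demo in 9am, Hiring in 10am.

10am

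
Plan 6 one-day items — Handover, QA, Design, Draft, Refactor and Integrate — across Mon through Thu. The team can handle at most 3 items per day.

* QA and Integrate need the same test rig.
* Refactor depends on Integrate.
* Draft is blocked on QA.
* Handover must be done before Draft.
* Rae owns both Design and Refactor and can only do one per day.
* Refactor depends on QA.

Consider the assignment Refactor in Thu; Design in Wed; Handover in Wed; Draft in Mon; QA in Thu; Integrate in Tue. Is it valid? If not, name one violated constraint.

Invalid. Draft is blocked on QA.

Rae owns both Design and Refactor and can only do one per day — holds.
Refactor depends on QA — violated.
QA and Integrate need the same test rig — holds.
The team can handle at most 3 items per day — holds.
Refactor depends on Integrate — holds.
Handover must be done before Draft — violated.
Draft is blocked on QA — violated.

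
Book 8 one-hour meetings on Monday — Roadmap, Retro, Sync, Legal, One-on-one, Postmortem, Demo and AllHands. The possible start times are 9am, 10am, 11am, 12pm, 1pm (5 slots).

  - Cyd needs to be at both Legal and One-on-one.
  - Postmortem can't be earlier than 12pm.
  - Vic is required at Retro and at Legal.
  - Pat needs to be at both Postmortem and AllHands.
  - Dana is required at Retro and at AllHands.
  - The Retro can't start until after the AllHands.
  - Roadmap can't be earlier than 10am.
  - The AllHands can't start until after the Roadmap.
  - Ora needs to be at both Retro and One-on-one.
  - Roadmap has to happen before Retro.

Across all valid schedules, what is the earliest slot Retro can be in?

Precedence pushes Retro to at least 12pm.
Retro at 12pm is achievable: Sync=9am, Retro=12pm, AllHands=11am, One-on-one=10am, Demo=9am, Roadmap=10am, Legal=9am, Postmortem=12pm.

12pm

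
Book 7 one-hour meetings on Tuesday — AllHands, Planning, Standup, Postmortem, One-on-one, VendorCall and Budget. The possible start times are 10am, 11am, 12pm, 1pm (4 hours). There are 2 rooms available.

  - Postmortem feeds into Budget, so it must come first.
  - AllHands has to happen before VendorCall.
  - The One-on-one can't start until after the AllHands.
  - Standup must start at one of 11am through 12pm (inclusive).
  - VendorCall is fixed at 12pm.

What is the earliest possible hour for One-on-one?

11am

Precedence pushes One-on-one to at least 11am.
One-on-one at 11am is achievable: One-on-one=11am; Standup=11am; Planning=1pm; AllHands=10am; Budget=12pm; VendorCall=12pm; Postmortem=10am.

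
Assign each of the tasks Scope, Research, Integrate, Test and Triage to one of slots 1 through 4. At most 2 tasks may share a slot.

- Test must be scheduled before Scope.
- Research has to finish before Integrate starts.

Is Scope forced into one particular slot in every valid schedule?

Scope can be 2 (e.g. Test in 1, Scope in 2, Triage in 3, Integrate in 2, Research in 1) or 3 (e.g. Triage in 2; Research in 1; Integrate in 2; Scope in 3; Test in 1).

No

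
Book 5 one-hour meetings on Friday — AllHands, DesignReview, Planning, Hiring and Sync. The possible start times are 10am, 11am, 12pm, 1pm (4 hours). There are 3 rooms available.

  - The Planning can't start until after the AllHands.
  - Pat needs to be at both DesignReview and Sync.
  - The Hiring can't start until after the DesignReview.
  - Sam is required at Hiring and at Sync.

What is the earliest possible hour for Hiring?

Precedence pushes Hiring to at least 11am.
Hiring at 11am is achievable: Sync=12pm; AllHands=10am; DesignReview=10am; Planning=11am; Hiring=11am.

11am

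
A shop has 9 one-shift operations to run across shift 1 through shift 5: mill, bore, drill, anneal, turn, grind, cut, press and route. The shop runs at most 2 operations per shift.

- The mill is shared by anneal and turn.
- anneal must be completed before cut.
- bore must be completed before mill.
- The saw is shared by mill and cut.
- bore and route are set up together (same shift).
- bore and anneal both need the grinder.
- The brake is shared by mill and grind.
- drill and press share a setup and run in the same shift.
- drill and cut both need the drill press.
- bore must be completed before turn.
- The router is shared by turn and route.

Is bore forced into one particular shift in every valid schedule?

bore can be shift 1 (e.g. grind -> shift 5, press -> shift 4, anneal -> shift 2, bore -> shift 1, route -> shift 1, mill -> shift 2, drill -> shift 4, cut -> shift 3, turn -> shift 3) or shift 2 (e.g. bore=shift 2; press=shift 5; mill=shift 3; anneal=shift 1; drill=shift 5; grind=shift 1; route=shift 2; turn=shift 3; cut=shift 4).

No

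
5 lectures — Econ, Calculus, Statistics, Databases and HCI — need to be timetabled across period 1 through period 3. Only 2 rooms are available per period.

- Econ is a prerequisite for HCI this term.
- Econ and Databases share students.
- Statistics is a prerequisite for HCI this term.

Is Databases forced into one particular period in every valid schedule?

Databases can be period 1 (e.g. Econ=period 2, HCI=period 3, Calculus=period 2, Statistics=period 1, Databases=period 1) or period 2 (e.g. Databases -> period 2; Calculus -> period 3; Statistics -> period 1; HCI -> period 2; Econ -> period 1).

No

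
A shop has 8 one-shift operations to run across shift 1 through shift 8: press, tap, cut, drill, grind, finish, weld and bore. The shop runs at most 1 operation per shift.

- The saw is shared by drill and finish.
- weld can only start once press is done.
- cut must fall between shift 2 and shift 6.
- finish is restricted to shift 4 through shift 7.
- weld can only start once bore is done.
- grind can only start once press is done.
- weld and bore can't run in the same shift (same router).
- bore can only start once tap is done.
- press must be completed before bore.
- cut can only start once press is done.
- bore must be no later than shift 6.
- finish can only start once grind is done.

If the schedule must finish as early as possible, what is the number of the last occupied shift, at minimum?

8

The precedence chain requires at least 3 distinct shifts.
With at most 1 per shift and 8 operations, at least 8 shifts are needed.
finish can't be placed before shift 4, so the schedule must run through at least shift 4.
8 works (last occupied shift: shift 8): for example grind in shift 3, weld in shift 7, press in shift 1, tap in shift 5, cut in shift 2, drill in shift 8, finish in shift 4, bore in shift 6.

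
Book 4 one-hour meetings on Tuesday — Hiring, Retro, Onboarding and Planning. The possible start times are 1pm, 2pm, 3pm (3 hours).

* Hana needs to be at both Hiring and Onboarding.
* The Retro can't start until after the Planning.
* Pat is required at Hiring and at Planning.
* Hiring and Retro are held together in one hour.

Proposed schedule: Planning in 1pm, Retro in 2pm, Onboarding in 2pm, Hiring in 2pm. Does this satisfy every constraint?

No. Hana needs to be at both Hiring and Onboarding is not satisfied.

Hiring and Retro are held together in one hour — holds.
The Retro can't start until after the Planning — holds.
Hana needs to be at both Hiring and Onboarding — violated.
Pat is required at Hiring and at Planning — holds.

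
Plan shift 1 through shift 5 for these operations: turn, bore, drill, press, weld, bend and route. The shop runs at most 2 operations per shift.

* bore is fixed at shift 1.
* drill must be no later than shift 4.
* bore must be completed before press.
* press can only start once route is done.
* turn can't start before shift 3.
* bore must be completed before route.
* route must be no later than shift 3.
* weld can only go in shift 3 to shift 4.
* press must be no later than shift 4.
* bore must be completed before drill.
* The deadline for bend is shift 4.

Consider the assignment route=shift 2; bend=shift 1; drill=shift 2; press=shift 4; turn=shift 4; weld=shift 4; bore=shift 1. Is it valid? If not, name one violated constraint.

Invalid. The shop runs at most 2 operations per shift.

bore must be completed before drill — holds.
route must be no later than shift 3 — holds.
weld can only go in shift 3 to shift 4 — holds.
press can only start once route is done — holds.
bore is fixed at shift 1 — holds.
drill must be no later than shift 4 — holds.
The deadline for bend is shift 4 — holds.
The shop runs at most 2 operations per shift — violated.
turn can't start before shift 3 — holds.
press must be no later than shift 4 — holds.
bore must be completed before press — holds.
bore must be completed before route — holds.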